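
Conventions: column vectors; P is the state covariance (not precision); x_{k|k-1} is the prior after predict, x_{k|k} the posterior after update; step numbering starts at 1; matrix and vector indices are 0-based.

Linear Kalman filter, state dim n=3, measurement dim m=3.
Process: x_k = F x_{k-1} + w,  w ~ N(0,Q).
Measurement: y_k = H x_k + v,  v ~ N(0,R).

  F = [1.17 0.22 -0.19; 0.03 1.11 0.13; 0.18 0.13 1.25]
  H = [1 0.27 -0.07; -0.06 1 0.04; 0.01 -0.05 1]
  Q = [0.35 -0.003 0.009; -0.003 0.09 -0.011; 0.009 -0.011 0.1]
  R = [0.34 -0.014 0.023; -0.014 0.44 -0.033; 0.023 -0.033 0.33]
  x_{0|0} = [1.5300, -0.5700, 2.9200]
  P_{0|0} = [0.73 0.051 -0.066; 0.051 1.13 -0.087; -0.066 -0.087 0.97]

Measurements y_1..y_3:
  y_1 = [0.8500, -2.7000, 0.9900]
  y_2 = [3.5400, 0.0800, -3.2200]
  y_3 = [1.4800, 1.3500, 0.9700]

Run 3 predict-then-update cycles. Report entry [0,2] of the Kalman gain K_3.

K[0,2] = 0.0218

step 1: x^-=[1.1099, -0.2072, 3.8513]  P^-=[1.5019 0.3474 -0.1416; 0.3474 1.4771 0.1978; -0.1416 0.1978 1.6028]  S=[2.1573 0.6140 -0.1979; 0.6140 1.8999 0.1667; -0.1979 0.1667 1.9137]  K=[0.7802 -0.1211 0.0160; 0.1345 0.7257 0.0173; -0.0415 0.0838 0.8200]  nu=[0.0656, -2.5803, -2.8828]  x^+=[1.4274, -2.1206, 1.2684]  P^+=[0.2820 -0.0487 0.0220; -0.0487 0.3139 0.0010; 0.0220 0.0010 0.2667]
step 2: x^-=[0.9625, -2.1462, 1.5668]  P^-=[0.7259 0.0164 0.0363; 0.0164 0.4787 0.0720; 0.0363 0.0720 0.5392]  S=[1.1045 0.0837 0.0413; 0.0837 0.9258 0.0341; 0.0413 0.0341 0.8639]  K=[0.6649 -0.0886 0.0212; 0.0875 0.5101 0.0315; -0.0126 0.0771 0.6179]  nu=[3.2666, 2.2212, -4.9037]  x^+=[2.8334, -0.8820, -1.3330]  P^+=[0.2388 -0.0355 0.0211; -0.0355 0.2198 0.0069; 0.0211 0.0069 0.2012]
step 3: x^-=[3.3743, -1.0673, -1.2709]  P^-=[0.6666 0.0095 0.0428; 0.0095 0.3642 0.0585; 0.0428 0.0585 0.4359]  S=[1.0323 0.0509 0.0526; 0.0509 0.8106 0.0218; 0.0526 0.0218 0.7619]  K=[0.6481 -0.0768 0.0218; 0.0768 0.4457 0.0350; -0.0054 0.0756 0.5671]  nu=[-1.6951, 2.6706, 2.1538]  x^+=[2.1177, 0.0681, 0.1615]  P^+=[0.2316 -0.0305 0.0208; -0.0305 0.1917 0.0085; 0.0208 0.0085 0.1847]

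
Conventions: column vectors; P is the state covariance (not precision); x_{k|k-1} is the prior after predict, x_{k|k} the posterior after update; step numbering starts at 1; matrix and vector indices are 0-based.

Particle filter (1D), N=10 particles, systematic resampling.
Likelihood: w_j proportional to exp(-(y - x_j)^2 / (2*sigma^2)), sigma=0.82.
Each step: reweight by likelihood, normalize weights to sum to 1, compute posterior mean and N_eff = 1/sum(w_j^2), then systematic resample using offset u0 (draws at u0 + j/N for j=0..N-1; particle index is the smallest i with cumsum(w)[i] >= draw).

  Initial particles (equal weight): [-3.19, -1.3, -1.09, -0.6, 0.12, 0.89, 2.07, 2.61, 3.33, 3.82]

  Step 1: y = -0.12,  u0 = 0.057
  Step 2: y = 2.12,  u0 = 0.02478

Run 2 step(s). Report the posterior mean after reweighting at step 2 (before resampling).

post_mean = 0.7269

step 1: w=[0.0003, 0.1126, 0.1575, 0.2671, 0.3038, 0.1485, 0.0090, 0.0012, 0.0000, 0.0000]  mean=-0.2887  Neff=4.4794  idx=[1, 2, 2, 3, 3, 4, 4, 4, 5, 5]
step 2: w=[0.0002, 0.0006, 0.0006, 0.0050, 0.0050, 0.0629, 0.0629, 0.0629, 0.3999, 0.3999]  mean=0.7269  Neff=3.0140  idx=[5, 6, 8, 8, 8, 8, 9, 9, 9, 9]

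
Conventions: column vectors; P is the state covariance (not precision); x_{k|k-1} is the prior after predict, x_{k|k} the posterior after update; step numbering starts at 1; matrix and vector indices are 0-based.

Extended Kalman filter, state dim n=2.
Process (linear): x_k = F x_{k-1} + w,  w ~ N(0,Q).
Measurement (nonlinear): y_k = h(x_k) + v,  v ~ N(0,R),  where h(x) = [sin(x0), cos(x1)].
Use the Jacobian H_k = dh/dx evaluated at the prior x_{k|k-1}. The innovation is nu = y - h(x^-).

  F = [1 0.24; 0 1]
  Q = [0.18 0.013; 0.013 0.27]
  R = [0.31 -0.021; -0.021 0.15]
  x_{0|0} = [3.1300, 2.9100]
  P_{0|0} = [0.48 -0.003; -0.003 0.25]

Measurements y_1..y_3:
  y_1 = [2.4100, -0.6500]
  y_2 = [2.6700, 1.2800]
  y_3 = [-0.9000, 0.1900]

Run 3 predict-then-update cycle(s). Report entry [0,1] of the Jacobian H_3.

H_jac[0,1] = 0.0000

step 1: x^-=[3.8284, 2.9100]  P^-=[0.6730 0.0700; 0.0700 0.5200]  H_jac=[-0.7733 0.0000; 0.0000 -0.2295]  S=[0.7124 -0.0086; -0.0086 0.1774]  K=[-0.7320 -0.1260; -0.0841 -0.6769]  nu=[3.0441, 0.3233]  x^+=[1.5595, 2.4351]  P^+=[0.2900 0.0153; 0.0153 0.4347]
step 2: x^-=[2.1439, 2.4351]  P^-=[0.5024 0.1327; 0.1327 0.7047]  H_jac=[-0.5422 0.0000; 0.0000 -0.6492]  S=[0.4577 0.0257; 0.0257 0.4470]  K=[-0.5863 -0.1590; -0.1000 -1.0177]  nu=[1.8298, 2.0406]  x^+=[0.7468, 0.1753]  P^+=[0.3290 0.0178; 0.0178 0.2319]
step 3: x^-=[0.7888, 0.1753]  P^-=[0.5309 0.0864; 0.0864 0.5019]  H_jac=[0.7047 0.0000; 0.0000 -0.1744]  S=[0.5736 -0.0316; -0.0316 0.1653]  K=[0.6541 0.0339; 0.0778 -0.5149]  nu=[-1.6095, -0.7947]  x^+=[-0.2909, 0.4593]  P^+=[0.2867 0.0496; 0.0496 0.4521]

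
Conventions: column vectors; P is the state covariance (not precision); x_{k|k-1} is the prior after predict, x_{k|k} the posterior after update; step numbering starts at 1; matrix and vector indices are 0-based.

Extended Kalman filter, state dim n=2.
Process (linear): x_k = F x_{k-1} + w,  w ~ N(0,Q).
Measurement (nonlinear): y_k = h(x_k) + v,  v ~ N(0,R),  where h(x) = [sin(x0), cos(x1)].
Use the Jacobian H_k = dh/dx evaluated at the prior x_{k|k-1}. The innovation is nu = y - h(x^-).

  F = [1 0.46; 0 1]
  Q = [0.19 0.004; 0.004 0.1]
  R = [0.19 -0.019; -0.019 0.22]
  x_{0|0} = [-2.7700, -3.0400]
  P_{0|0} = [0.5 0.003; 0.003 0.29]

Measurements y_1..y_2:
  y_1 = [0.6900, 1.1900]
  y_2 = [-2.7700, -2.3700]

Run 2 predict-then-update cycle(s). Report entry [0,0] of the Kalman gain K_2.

step 1: x^-=[-4.1684, -3.0400]  P^-=[0.7541 0.1404; 0.1404 0.3900]  H_jac=[-0.5176 0.0000; 0.0000 0.1014]  S=[0.3920 -0.0264; -0.0264 0.2240]  K=[-0.9993 -0.0541; -0.1749 0.1560]  nu=[-0.1657, 2.1848]  x^+=[-4.1210, -2.6702]  P^+=[0.3649 0.0699; 0.0699 0.3711]
step 2: x^-=[-5.3493, -2.6702]  P^-=[0.6977 0.2446; 0.2446 0.4711]  H_jac=[0.5947 0.0000; 0.0000 0.4541]  S=[0.4368 0.0471; 0.0471 0.3171]  K=[0.9271 0.2127; 0.2646 0.6353]  nu=[-3.5739, -1.4790]  x^+=[-8.9773, -4.5557]  P^+=[0.2894 0.0643; 0.0643 0.2967]

K[0,0] = 0.9271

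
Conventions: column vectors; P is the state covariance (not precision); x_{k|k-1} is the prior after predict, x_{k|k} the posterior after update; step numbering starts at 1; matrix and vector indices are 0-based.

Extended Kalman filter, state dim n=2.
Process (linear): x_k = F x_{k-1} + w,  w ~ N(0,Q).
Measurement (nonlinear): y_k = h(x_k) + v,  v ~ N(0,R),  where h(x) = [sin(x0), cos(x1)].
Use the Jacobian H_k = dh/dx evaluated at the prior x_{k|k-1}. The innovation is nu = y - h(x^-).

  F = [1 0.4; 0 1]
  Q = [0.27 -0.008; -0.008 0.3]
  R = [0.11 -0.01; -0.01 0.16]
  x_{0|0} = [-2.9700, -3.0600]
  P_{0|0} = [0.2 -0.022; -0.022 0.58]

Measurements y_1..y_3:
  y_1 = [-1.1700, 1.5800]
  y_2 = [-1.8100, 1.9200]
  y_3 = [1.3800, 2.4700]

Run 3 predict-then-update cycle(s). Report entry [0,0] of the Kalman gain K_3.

K[0,0] = 0.9978

step 1: x^-=[-4.1940, -3.0600]  P^-=[0.5452 0.2020; 0.2020 0.8800]  H_jac=[-0.4955 0.0000; 0.0000 0.0815]  S=[0.2438 -0.0182; -0.0182 0.1658]  K=[-1.1095 -0.0222; -0.3814 0.3907]  nu=[-2.0386, 2.5767]  x^+=[-1.9894, -1.2758]  P^+=[0.2459 0.0925; 0.0925 0.8138]
step 2: x^-=[-2.4998, -1.2758]  P^-=[0.7201 0.4101; 0.4101 1.1138]  H_jac=[-0.8010 0.0000; 0.0000 0.9568]  S=[0.5720 -0.3243; -0.3243 1.1797]  K=[-0.9712 0.0656; -0.0736 0.8832]  nu=[-1.2113, 1.6293]  x^+=[-1.2164, 0.2522]  P^+=[0.1342 0.0211; 0.0211 0.1485]
step 3: x^-=[-1.1155, 0.2522]  P^-=[0.4448 0.0725; 0.0725 0.4485]  H_jac=[0.4397 0.0000; 0.0000 -0.2495]  S=[0.1960 -0.0180; -0.0180 0.1879]  K=[0.9978 -0.0009; 0.1091 -0.5851]  nu=[2.2781, 1.5016]  x^+=[1.1563, -0.3779]  P^+=[0.2497 0.0406; 0.0406 0.3795]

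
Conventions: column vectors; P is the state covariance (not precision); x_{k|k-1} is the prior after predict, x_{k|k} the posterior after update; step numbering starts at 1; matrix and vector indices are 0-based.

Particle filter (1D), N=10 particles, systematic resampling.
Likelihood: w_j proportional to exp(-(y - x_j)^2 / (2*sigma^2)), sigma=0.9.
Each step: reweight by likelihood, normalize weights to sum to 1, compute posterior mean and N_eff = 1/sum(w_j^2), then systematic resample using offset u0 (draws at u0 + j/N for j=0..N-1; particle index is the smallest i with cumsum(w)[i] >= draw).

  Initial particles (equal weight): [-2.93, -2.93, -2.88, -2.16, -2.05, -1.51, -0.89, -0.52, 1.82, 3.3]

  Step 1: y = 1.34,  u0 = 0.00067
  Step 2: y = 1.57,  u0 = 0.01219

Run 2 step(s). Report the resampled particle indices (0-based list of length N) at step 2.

step 1: w=[0.0000, 0.0000, 0.0000, 0.0005, 0.0007, 0.0059, 0.0410, 0.1043, 0.7653, 0.0824]  mean=1.5625  Neff=1.6527  idx=[4, 7, 8, 8, 8, 8, 8, 8, 8, 8]
step 2: w=[0.0000, 0.0087, 0.1239, 0.1239, 0.1239, 0.1239, 0.1239, 0.1239, 0.1239, 0.1239]  mean=1.7995  Neff=8.1365  idx=[2, 2, 3, 4, 5, 6, 6, 7, 8, 9]

resampled_idx = [2, 2, 3, 4, 5, 6, 6, 7, 8, 9]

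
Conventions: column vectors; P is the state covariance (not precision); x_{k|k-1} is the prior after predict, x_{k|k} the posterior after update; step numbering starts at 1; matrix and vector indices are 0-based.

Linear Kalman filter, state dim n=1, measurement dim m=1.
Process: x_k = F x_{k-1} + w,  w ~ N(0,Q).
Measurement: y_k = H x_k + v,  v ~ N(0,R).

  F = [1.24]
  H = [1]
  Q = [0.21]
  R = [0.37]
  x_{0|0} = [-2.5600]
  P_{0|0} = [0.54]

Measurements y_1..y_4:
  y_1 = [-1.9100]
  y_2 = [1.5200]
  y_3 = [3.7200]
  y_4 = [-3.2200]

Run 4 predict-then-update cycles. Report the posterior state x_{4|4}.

x_post = [-0.8307]

step 1: x^-=[-3.1744]  P^-=[1.0403]  S=[1.4103]  K=[0.7376]  nu=[1.2644]  x^+=[-2.2417]  P^+=[0.2729]
step 2: x^-=[-2.7797]  P^-=[0.6297]  S=[0.9997]  K=[0.6299]  nu=[4.2997]  x^+=[-0.0715]  P^+=[0.2331]
step 3: x^-=[-0.0886]  P^-=[0.5683]  S=[0.9383]  K=[0.6057]  nu=[3.8086]  x^+=[2.2182]  P^+=[0.2241]
step 4: x^-=[2.7506]  P^-=[0.5546]  S=[0.9246]  K=[0.5998]  nu=[-5.9706]  x^+=[-0.8307]  P^+=[0.2219]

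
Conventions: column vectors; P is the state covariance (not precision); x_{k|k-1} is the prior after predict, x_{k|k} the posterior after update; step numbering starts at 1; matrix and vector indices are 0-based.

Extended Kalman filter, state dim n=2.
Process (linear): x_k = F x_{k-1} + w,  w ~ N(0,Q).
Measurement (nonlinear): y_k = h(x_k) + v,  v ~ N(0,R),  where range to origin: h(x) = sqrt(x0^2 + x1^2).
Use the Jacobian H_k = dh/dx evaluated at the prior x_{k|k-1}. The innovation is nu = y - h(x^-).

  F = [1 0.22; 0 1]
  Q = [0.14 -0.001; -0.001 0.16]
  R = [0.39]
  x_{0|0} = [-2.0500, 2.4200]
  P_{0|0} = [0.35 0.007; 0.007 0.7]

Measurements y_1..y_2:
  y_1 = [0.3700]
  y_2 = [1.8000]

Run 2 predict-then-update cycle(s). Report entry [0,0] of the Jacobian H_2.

H_jac[0,0] = -0.7592

step 1: x^-=[-1.5176, 2.4200]  P^-=[0.5270 0.1600; 0.1600 0.8600]  H_jac=[-0.5313 0.8472]  S=[1.0120]  K=[-0.1427; 0.6360]  nu=[-2.4865]  x^+=[-1.1628, 0.8387]  P^+=[0.5064 0.2518; 0.2518 0.4507]
step 2: x^-=[-0.9783, 0.8387]  P^-=[0.7790 0.3500; 0.3500 0.6107]  H_jac=[-0.7592 0.6509]  S=[0.7518]  K=[-0.4836; 0.1753]  nu=[0.5115]  x^+=[-1.2256, 0.9283]  P^+=[0.6031 0.4137; 0.4137 0.5876]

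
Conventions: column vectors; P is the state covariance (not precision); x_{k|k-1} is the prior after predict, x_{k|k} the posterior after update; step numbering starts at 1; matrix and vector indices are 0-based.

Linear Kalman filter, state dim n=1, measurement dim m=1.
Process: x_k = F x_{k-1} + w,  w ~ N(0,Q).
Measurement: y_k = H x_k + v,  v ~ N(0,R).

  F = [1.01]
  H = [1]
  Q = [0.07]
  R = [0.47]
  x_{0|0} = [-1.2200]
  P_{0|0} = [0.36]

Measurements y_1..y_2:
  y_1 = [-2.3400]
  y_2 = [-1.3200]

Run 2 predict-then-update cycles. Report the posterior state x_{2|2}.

step 1: x^-=[-1.2322]  P^-=[0.4372]  S=[0.9072]  K=[0.4819]  nu=[-1.1078]  x^+=[-1.7661]  P^+=[0.2265]
step 2: x^-=[-1.7838]  P^-=[0.3011]  S=[0.7711]  K=[0.3905]  nu=[0.4638]  x^+=[-1.6027]  P^+=[0.1835]

x_post = [-1.6027]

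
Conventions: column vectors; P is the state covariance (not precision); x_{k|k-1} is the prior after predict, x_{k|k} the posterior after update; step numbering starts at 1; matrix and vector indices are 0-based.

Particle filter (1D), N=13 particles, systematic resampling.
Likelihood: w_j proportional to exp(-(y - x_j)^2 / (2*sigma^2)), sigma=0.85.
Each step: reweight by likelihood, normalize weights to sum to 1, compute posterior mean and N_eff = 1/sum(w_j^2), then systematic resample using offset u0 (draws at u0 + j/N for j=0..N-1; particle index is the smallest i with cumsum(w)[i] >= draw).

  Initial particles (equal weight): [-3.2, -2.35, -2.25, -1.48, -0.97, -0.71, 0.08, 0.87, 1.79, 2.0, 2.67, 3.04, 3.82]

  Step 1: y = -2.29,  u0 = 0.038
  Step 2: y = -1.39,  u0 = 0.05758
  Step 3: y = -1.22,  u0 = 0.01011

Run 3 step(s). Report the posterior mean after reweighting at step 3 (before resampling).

step 1: w=[0.1526, 0.2700, 0.2704, 0.1719, 0.0811, 0.0481, 0.0056, 0.0003, 0.0000, 0.0000, 0.0000, 0.0000, 0.0000]  mean=-2.0980  Neff=4.8120  idx=[0, 0, 1, 1, 1, 1, 2, 2, 2, 3, 3, 4, 5]
step 2: w=[0.0134, 0.0134, 0.0685, 0.0685, 0.0685, 0.0685, 0.0776, 0.0776, 0.0776, 0.1288, 0.1288, 0.1147, 0.0941]  mean=-1.8129  Neff=10.8247  idx=[2, 3, 4, 5, 6, 7, 8, 9, 10, 10, 11, 11, 12]
step 3: w=[0.0475, 0.0475, 0.0475, 0.0475, 0.0551, 0.0551, 0.0551, 0.1096, 0.1096, 0.1096, 0.1100, 0.1100, 0.0959]  mean=-1.5864  Neff=11.4188  idx=[0, 1, 3, 4, 6, 7, 8, 8, 9, 10, 10, 11, 12]

post_mean = -1.5864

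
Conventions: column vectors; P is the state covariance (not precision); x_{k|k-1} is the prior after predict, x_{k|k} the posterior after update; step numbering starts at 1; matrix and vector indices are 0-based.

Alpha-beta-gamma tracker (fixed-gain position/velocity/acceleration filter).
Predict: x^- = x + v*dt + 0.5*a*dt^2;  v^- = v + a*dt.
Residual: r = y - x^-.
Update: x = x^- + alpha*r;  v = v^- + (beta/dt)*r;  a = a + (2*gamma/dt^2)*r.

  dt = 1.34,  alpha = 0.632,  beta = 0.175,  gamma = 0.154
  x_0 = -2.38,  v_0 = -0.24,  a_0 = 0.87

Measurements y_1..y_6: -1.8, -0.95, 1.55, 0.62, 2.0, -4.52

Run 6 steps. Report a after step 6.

step 1: x_pred=-1.9205  r=0.1205  x^+=-1.8443  v^+=0.9415  a^+=0.8907
step 2: x_pred=0.2170  r=-1.1670  x^+=-0.5206  v^+=1.9826  a^+=0.6905
step 3: x_pred=2.7561  r=-1.2061  x^+=1.9938  v^+=2.7504  a^+=0.4836
step 4: x_pred=6.1136  r=-5.4936  x^+=2.6416  v^+=2.6810  a^+=-0.4587
step 5: x_pred=5.8224  r=-3.8224  x^+=3.4066  v^+=1.5672  a^+=-1.1143
step 6: x_pred=4.5062  r=-9.0262  x^+=-1.1984  v^+=-1.1049  a^+=-2.6626

a_post = -2.6626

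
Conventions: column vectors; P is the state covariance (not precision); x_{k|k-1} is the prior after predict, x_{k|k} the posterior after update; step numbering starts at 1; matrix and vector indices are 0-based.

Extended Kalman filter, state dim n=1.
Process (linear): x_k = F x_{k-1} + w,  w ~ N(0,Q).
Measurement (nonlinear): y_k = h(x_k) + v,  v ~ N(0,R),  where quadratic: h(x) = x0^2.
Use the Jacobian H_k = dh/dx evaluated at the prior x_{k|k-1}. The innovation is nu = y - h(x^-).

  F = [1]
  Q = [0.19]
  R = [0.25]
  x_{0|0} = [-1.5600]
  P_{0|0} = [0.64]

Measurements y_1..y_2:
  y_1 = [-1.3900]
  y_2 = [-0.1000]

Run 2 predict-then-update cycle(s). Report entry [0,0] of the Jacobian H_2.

H_jac[0,0] = -0.7425

step 1: x^-=[-1.5600]  P^-=[0.8300]  H_jac=[-3.1200]  S=[8.3296]  K=[-0.3109]  nu=[-3.8236]  x^+=[-0.3713]  P^+=[0.0249]
step 2: x^-=[-0.3713]  P^-=[0.2149]  H_jac=[-0.7425]  S=[0.3685]  K=[-0.4331]  nu=[-0.2378]  x^+=[-0.2683]  P^+=[0.1458]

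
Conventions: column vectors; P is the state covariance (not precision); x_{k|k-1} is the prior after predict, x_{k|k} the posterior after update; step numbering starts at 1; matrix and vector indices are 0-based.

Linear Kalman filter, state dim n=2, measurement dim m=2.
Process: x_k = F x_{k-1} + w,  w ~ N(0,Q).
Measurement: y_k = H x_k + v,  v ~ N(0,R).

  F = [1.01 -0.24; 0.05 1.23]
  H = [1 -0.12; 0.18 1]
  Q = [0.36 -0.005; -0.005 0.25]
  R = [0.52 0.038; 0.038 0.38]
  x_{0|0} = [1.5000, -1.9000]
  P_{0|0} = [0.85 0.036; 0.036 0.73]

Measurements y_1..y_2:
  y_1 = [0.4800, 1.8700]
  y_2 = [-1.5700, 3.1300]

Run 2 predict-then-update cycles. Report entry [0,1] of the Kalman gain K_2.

step 1: x^-=[1.9710, -2.2620]  P^-=[1.2517 -0.1333; -0.1333 1.3610]  S=[1.8233 -0.0304; -0.0304 1.7335]  K=[0.6964 0.0653; -0.1499 0.7686]  nu=[-1.7624, 3.7772]  x^+=[0.9904, 0.9053]  P^+=[0.3629 -0.0140; -0.0140 0.2889]
step 2: x^-=[0.7830, 1.1631]  P^-=[0.7537 -0.0892; -0.0892 0.6863]  S=[1.3050 0.0040; 0.0040 1.0586]  K=[0.5856 0.0416; -0.1334 0.6336]  nu=[-2.2134, 1.8260]  x^+=[-0.4372, 2.6154]  P^+=[0.3041 -0.0167; -0.0167 0.2387]

K[0,1] = 0.0416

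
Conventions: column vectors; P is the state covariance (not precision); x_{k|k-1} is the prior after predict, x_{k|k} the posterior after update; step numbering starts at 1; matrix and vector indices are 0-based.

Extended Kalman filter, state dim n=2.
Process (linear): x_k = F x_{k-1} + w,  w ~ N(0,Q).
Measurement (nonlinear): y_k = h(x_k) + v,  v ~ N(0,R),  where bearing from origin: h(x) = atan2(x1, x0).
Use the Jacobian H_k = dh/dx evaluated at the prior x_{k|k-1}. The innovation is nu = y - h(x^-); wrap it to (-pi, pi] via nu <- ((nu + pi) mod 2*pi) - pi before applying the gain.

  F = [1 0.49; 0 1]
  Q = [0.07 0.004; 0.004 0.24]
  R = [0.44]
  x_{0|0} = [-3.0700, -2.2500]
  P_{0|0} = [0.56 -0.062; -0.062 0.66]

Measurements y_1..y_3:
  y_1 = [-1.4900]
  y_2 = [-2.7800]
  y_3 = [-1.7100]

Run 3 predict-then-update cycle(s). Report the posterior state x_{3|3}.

x_post = [-6.7506, -2.8319]

step 1: x^-=[-4.1725, -2.2500]  P^-=[0.7277 0.2654; 0.2654 0.9000]  H_jac=[0.1001 -0.1857]  S=[0.4685]  K=[0.0503; -0.3000]  nu=[1.1570]  x^+=[-4.1143, -2.5971]  P^+=[0.7265 0.2725; 0.2725 0.8578]
step 2: x^-=[-5.3868, -2.5971]  P^-=[1.2695 0.6968; 0.6968 1.0978]  H_jac=[0.0726 -0.1506]  S=[0.4564]  K=[-0.0280; -0.2515]  nu=[-0.0876]  x^+=[-5.3844, -2.5751]  P^+=[1.2692 0.6936; 0.6936 1.0690]
step 3: x^-=[-6.6462, -2.5751]  P^-=[2.2756 1.2214; 1.2214 1.3090]  H_jac=[0.0507 -0.1308]  S=[0.4521]  K=[-0.0983; -0.2419]  nu=[1.0620]  x^+=[-6.7506, -2.8319]  P^+=[2.2712 1.2107; 1.2107 1.2825]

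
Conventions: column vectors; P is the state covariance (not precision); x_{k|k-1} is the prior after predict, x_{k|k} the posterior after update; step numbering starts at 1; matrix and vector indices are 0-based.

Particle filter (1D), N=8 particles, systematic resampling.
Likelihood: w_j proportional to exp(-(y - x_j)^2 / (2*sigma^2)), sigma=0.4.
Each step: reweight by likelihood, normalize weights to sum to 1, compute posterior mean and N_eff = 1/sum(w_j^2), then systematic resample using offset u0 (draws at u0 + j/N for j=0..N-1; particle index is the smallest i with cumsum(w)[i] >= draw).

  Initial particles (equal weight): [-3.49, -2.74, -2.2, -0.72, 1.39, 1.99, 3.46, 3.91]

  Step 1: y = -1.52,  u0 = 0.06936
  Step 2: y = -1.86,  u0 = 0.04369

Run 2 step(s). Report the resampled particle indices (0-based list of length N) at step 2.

step 1: w=[0.0000, 0.0251, 0.6193, 0.3556, 0.0000, 0.0000, 0.0000, 0.0000]  mean=-1.6874  Neff=1.9583  idx=[2, 2, 2, 2, 2, 3, 3, 3]
step 2: w=[0.1971, 0.1971, 0.1971, 0.1971, 0.1971, 0.0049, 0.0049, 0.0049]  mean=-2.1784  Neff=5.1476  idx=[0, 0, 1, 2, 2, 3, 4, 4]

resampled_idx = [0, 0, 1, 2, 2, 3, 4, 4]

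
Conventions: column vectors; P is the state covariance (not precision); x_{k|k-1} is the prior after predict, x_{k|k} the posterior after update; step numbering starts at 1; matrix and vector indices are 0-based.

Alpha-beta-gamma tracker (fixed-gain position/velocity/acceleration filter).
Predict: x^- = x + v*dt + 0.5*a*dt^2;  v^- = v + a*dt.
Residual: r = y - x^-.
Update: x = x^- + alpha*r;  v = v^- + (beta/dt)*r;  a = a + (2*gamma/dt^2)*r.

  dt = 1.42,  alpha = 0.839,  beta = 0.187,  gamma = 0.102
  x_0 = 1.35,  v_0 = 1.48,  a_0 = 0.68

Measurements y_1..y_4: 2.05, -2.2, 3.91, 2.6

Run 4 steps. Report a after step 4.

step 1: x_pred=4.1372  r=-2.0872  x^+=2.3860  v^+=2.1707  a^+=0.4688
step 2: x_pred=5.9412  r=-8.1412  x^+=-0.8893  v^+=1.7644  a^+=-0.3548
step 3: x_pred=1.2584  r=2.6516  x^+=3.4831  v^+=1.6097  a^+=-0.0865
step 4: x_pred=5.6817  r=-3.0817  x^+=3.0961  v^+=1.0810  a^+=-0.3983

a_post = -0.3983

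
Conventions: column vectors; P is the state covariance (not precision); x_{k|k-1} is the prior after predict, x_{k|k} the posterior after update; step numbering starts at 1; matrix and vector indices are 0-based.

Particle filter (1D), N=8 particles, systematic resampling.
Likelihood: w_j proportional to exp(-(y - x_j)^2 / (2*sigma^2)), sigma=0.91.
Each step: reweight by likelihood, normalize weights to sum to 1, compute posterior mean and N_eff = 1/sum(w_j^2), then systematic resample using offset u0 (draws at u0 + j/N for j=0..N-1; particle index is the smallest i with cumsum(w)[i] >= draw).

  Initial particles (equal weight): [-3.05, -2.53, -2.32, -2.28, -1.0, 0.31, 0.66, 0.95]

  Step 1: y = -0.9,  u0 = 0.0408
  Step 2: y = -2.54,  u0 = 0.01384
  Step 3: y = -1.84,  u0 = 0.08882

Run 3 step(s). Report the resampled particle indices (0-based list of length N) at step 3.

resampled_idx = [0, 1, 2, 3, 4, 5, 6, 7]

step 1: w=[0.0233, 0.0762, 0.1122, 0.1200, 0.3767, 0.1566, 0.0872, 0.0480]  mean=-1.0225  Neff=4.7705  idx=[1, 2, 3, 4, 4, 4, 5, 6]
step 2: w=[0.2734, 0.2656, 0.2625, 0.0653, 0.0653, 0.0653, 0.0020, 0.0006]  mean=-2.1013  Neff=4.4055  idx=[0, 0, 0, 1, 1, 2, 2, 4]
step 3: w=[0.1168, 0.1168, 0.1168, 0.1355, 0.1355, 0.1385, 0.1385, 0.1017]  mean=-2.2483  Neff=7.9158  idx=[0, 1, 2, 3, 4, 5, 6, 7]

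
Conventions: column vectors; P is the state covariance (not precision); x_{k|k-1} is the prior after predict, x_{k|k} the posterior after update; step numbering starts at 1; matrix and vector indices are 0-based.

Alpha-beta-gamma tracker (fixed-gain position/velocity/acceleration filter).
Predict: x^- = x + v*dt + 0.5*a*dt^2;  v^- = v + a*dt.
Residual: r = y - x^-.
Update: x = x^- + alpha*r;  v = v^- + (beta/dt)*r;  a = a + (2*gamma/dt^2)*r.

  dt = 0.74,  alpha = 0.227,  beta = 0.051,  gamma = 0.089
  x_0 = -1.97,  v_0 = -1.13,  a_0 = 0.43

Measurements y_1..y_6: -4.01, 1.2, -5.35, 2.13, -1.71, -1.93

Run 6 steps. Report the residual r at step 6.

step 1: x_pred=-2.6885  r=-1.3215  x^+=-2.9885  v^+=-0.9029  a^+=0.0004
step 2: x_pred=-3.6565  r=4.8565  x^+=-2.5540  v^+=-0.5679  a^+=1.5790
step 3: x_pred=-2.5419  r=-2.8081  x^+=-3.1794  v^+=0.4071  a^+=0.6663
step 4: x_pred=-2.6957  r=4.8257  x^+=-1.6002  v^+=1.2327  a^+=2.2349
step 5: x_pred=-0.0761  r=-1.6339  x^+=-0.4470  v^+=2.7739  a^+=1.7038
step 6: x_pred=2.0722  r=-4.0022  x^+=1.1637  v^+=3.7589  a^+=0.4028

resid = -4.0022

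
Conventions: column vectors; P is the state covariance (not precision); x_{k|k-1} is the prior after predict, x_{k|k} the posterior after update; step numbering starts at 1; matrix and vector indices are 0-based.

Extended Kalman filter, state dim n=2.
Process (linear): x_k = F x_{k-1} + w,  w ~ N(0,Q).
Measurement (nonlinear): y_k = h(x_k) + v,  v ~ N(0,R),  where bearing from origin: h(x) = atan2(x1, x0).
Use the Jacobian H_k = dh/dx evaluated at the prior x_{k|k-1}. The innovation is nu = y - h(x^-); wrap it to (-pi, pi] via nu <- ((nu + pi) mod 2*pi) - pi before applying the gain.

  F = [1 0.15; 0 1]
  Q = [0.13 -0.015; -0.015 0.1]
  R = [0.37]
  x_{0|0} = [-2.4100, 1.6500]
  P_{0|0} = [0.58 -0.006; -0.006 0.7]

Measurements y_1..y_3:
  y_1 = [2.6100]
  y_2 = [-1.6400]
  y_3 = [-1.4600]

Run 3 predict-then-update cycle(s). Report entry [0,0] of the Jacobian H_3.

step 1: x^-=[-2.1625, 1.6500]  P^-=[0.7239 0.0840; 0.0840 0.8000]  H_jac=[-0.2230 -0.2923]  S=[0.4853]  K=[-0.3833; -0.5204]  nu=[0.1202]  x^+=[-2.2086, 1.5875]  P^+=[0.6527 -0.0128; -0.0128 0.6686]
step 2: x^-=[-1.9704, 1.5875]  P^-=[0.7939 0.0725; 0.0725 0.7686]  H_jac=[-0.2479 -0.3078]  S=[0.5027]  K=[-0.4360; -0.5063]  nu=[2.1798]  x^+=[-2.9207, 0.4838]  P^+=[0.6983 -0.0385; -0.0385 0.6397]
step 3: x^-=[-2.8482, 0.4838]  P^-=[0.8312 0.0425; 0.0425 0.7397]  H_jac=[-0.0580 -0.3413]  S=[0.4606]  K=[-0.1361; -0.5534]  nu=[1.8499]  x^+=[-3.0999, -0.5399]  P^+=[0.8227 0.0078; 0.0078 0.5987]

H_jac[0,0] = -0.0580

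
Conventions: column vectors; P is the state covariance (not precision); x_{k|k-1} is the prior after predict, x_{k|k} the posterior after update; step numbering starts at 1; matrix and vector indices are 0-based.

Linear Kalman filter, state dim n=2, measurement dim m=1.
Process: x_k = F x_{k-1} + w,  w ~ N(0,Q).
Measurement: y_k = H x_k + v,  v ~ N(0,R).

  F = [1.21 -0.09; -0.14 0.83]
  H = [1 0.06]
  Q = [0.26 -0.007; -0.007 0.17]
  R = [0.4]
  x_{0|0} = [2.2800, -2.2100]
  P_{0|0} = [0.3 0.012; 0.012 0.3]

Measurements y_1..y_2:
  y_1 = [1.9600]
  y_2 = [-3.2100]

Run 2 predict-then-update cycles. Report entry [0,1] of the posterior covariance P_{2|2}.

step 1: x^-=[2.9577, -2.1535]  P^-=[0.6990 -0.0680; -0.0680 0.3798]  S=[1.0923]  K=[0.6363; -0.0414]  nu=[-0.8685]  x^+=[2.4051, -2.1175]  P^+=[0.2569 -0.0392; -0.0392 0.3779]
step 2: x^-=[3.1008, -2.0943]  P^-=[0.6477 -0.1186; -0.1186 0.4445]  S=[1.0350]  K=[0.6189; -0.0889]  nu=[-6.1851]  x^+=[-0.7270, -1.5446]  P^+=[0.2513 -0.0617; -0.0617 0.4363]

P_post[0,1] = -0.0617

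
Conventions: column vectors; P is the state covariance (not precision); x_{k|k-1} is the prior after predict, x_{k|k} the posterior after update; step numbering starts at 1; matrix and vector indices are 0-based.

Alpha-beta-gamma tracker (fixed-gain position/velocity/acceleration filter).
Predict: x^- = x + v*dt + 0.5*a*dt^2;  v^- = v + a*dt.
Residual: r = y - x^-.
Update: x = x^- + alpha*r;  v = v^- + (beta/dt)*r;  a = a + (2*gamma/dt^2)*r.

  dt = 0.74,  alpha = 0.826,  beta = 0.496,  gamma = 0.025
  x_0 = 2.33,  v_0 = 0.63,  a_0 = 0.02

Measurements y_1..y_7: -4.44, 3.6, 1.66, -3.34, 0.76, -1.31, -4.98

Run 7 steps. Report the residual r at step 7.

step 1: x_pred=2.8017  r=-7.2417  x^+=-3.1799  v^+=-4.2091  a^+=-0.6412
step 2: x_pred=-6.4702  r=10.0702  x^+=1.8478  v^+=2.0662  a^+=0.2783
step 3: x_pred=3.4530  r=-1.7930  x^+=1.9720  v^+=1.0704  a^+=0.1146
step 4: x_pred=2.7954  r=-6.1354  x^+=-2.2724  v^+=-2.9573  a^+=-0.4456
step 5: x_pred=-4.5828  r=5.3428  x^+=-0.1697  v^+=0.2941  a^+=0.0422
step 6: x_pred=0.0595  r=-1.3695  x^+=-1.0717  v^+=-0.5926  a^+=-0.0829
step 7: x_pred=-1.5329  r=-3.4471  x^+=-4.3802  v^+=-2.9644  a^+=-0.3976

resid = -3.4471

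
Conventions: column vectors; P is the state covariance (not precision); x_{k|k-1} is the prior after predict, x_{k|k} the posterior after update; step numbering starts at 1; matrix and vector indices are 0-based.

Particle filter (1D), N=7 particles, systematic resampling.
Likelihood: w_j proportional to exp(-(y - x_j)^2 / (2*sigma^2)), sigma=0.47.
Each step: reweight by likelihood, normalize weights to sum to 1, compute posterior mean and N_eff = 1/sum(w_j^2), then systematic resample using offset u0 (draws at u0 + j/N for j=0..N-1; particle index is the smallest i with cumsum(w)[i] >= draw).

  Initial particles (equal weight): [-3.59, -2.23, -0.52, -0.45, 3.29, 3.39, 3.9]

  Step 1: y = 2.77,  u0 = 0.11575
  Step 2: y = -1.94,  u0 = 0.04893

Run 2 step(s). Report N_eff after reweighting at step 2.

step 1: w=[0.0000, 0.0000, 0.0000, 0.0000, 0.5333, 0.4120, 0.0546]  mean=3.3645  Neff=2.1873  idx=[4, 4, 4, 5, 5, 5, 6]
step 2: w=[0.3054, 0.3054, 0.3054, 0.0280, 0.0280, 0.0280, 0.0000]  mean=3.2984  Neff=3.5451  idx=[0, 0, 1, 1, 2, 2, 2]

N_eff = 3.5451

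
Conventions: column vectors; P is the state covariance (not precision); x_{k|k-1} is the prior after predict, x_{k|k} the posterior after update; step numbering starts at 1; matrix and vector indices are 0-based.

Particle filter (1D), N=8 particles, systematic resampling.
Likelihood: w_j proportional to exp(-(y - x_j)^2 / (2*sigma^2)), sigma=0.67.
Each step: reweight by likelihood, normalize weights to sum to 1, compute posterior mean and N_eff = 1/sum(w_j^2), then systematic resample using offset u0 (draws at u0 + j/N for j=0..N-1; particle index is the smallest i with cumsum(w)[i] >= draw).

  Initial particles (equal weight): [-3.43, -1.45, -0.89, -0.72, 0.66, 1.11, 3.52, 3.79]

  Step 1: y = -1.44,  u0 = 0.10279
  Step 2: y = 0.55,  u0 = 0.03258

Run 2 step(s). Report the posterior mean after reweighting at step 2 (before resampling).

post_mean = -0.8345

step 1: w=[0.0053, 0.4356, 0.3110, 0.2446, 0.0032, 0.0003, 0.0000, 0.0000]  mean=-1.1002  Neff=2.8874  idx=[1, 1, 1, 2, 2, 2, 3, 3]
step 2: w=[0.0175, 0.0175, 0.0175, 0.1494, 0.1494, 0.1494, 0.2496, 0.2496]  mean=-0.8345  Neff=5.1938  idx=[1, 3, 4, 5, 6, 6, 7, 7]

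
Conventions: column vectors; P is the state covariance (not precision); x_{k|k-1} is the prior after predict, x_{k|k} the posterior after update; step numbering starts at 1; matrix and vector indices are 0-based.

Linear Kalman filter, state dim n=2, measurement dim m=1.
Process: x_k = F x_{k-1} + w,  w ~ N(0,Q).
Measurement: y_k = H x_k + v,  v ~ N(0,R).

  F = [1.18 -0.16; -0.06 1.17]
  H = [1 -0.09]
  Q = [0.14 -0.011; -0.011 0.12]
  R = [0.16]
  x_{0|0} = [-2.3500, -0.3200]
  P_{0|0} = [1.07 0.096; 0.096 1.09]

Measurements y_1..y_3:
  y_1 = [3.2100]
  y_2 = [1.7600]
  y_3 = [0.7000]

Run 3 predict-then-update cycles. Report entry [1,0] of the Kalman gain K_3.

step 1: x^-=[-2.7218, -0.2334]  P^-=[1.6215 -0.1573; -0.1573 1.6025]  S=[1.8228]  K=[0.8973; -0.1654]  nu=[5.9108]  x^+=[2.5822, -1.2113]  P^+=[0.1538 0.1133; 0.1133 1.5526]
step 2: x^-=[3.2408, -1.5721]  P^-=[0.3511 -0.1551; -0.1551 2.2300]  S=[0.5571]  K=[0.6553; -0.6387]  nu=[-1.6222]  x^+=[2.1777, -0.5361]  P^+=[0.1119 0.0781; 0.0781 2.0028]
step 3: x^-=[2.6555, -0.7579]  P^-=[0.3176 -0.2853; -0.2853 2.8510]  S=[0.5520]  K=[0.6218; -0.9817]  nu=[-2.0237]  x^+=[1.3971, 1.2287]  P^+=[0.1041 0.0516; 0.0516 2.3190]

K[1,0] = -0.9817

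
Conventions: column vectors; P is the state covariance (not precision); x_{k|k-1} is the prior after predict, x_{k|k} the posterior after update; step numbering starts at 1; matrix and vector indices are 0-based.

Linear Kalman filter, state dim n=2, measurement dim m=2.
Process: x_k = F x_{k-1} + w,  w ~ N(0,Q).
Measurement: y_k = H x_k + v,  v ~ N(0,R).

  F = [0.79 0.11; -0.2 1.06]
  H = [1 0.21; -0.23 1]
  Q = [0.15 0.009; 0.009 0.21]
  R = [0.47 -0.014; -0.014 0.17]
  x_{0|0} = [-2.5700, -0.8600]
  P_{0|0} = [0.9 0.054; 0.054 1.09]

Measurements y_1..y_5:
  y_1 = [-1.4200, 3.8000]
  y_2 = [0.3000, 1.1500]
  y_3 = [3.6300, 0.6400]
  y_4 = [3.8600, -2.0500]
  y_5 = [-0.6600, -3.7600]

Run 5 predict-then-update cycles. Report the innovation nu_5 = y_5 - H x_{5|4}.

step 1: x^-=[-2.1249, -0.3976]  P^-=[0.7343 0.0379; 0.0379 1.4478]  S=[1.2840 0.1573; 0.1573 1.6392]  K=[0.5948 -0.1370; 0.1607 0.8625]  nu=[0.7884, 3.7089]  x^+=[-2.1639, 2.9280]  P^+=[0.2748 0.0316; 0.0316 0.1516]
step 2: x^-=[-1.3874, 3.5365]  P^-=[0.3289 0.0090; 0.0090 0.3780]  S=[0.8193 -0.0017; -0.0017 0.5612]  K=[0.4035 -0.1175; 0.1093 0.6701]  nu=[0.9447, -2.7056]  x^+=[-0.6884, 1.8266]  P^+=[0.1876 0.0175; 0.0175 0.1164]
step 3: x^-=[-0.3429, 2.0739]  P^-=[0.2715 0.0072; 0.0072 0.3409]  S=[0.7596 0.0020; 0.0020 0.5219]  K=[0.3597 -0.1072; 0.1020 0.6496]  nu=[3.5374, -1.5128]  x^+=[1.0918, 1.4522]  P^+=[0.1674 0.0152; 0.0152 0.1125]
step 4: x^-=[1.0223, 1.3210]  P^-=[0.2585 0.0081; 0.0081 0.3366]  S=[0.7467 0.0050; 0.0050 0.5166]  K=[0.3491 -0.1028; 0.1012 0.6471]  nu=[2.5603, -3.1359]  x^+=[2.2383, -0.4490]  P^+=[0.1624 0.0150; 0.0150 0.1120]
step 5: x^-=[1.7189, -0.9236]  P^-=[0.2553 0.0086; 0.0086 0.3360]  S=[0.7437 0.0061; 0.0061 0.5156]  K=[0.3465 -0.1012; 0.1012 0.6467]  nu=[-2.1849, -2.4410]  x^+=[1.2089, -2.7234]  P^+=[0.1611 0.0150; 0.0150 0.1120]

innov = [-2.1849, -2.4410]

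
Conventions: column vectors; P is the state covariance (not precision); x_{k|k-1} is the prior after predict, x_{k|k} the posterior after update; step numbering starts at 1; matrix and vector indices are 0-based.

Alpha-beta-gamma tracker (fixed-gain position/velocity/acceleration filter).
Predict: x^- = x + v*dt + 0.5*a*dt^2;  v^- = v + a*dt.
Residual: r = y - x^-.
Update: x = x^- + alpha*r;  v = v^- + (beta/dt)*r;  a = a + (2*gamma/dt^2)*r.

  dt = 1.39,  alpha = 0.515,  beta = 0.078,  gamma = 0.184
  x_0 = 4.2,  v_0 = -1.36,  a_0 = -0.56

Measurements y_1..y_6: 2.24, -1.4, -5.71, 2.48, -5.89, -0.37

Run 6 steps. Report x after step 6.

x_post = -2.4625

step 1: x_pred=1.7686  r=0.4714  x^+=2.0114  v^+=-2.1119  a^+=-0.4702
step 2: x_pred=-1.3785  r=-0.0215  x^+=-1.3896  v^+=-2.7668  a^+=-0.4743
step 3: x_pred=-5.6936  r=-0.0164  x^+=-5.7020  v^+=-3.4270  a^+=-0.4774
step 4: x_pred=-10.9268  r=13.4068  x^+=-4.0223  v^+=-3.3383  a^+=2.0761
step 5: x_pred=-6.6569  r=0.7669  x^+=-6.2620  v^+=-0.4095  a^+=2.2222
step 6: x_pred=-4.6844  r=4.3144  x^+=-2.4625  v^+=2.9214  a^+=3.0439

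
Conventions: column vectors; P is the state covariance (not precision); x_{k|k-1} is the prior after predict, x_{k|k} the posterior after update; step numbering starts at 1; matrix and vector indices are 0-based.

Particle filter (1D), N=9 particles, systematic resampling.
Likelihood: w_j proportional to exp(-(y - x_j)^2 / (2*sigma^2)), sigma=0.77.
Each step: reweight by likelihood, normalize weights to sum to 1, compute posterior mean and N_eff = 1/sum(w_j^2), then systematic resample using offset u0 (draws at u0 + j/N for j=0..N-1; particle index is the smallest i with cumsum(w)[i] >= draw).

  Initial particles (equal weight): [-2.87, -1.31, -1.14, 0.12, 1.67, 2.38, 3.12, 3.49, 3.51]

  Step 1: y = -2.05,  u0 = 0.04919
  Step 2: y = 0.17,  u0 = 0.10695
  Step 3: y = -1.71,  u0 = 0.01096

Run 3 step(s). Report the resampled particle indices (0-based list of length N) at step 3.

resampled_idx = [0, 1, 1, 2, 3, 4, 5, 7, 8]

step 1: w=[0.3310, 0.3677, 0.2903, 0.0110, 0.0000, 0.0000, 0.0000, 0.0000, 0.0000]  mean=-1.7613  Neff=3.0380  idx=[0, 0, 0, 1, 1, 1, 2, 2, 2]
step 2: w=[0.0003, 0.0003, 0.0003, 0.1336, 0.1336, 0.1336, 0.1994, 0.1994, 0.1994]  mean=-1.2100  Neff=5.7872  idx=[3, 4, 5, 6, 6, 7, 7, 8, 8]
step 3: w=[0.1216, 0.1216, 0.1216, 0.1058, 0.1058, 0.1058, 0.1058, 0.1058, 0.1058]  mean=-1.2020  Neff=8.9598  idx=[0, 1, 1, 2, 3, 4, 5, 7, 8]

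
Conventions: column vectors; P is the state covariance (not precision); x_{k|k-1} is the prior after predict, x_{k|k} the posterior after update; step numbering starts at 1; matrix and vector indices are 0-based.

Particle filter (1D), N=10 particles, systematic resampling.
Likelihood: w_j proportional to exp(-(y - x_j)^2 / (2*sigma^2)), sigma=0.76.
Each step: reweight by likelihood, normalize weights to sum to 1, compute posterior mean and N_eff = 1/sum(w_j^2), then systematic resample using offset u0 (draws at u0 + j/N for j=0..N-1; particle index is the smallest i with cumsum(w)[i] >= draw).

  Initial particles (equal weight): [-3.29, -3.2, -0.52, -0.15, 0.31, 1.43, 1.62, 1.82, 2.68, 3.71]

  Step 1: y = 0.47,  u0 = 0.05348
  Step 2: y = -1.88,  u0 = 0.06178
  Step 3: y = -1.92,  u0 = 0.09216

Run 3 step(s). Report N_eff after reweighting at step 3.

step 1: w=[0.0000, 0.0000, 0.1375, 0.2303, 0.3142, 0.1447, 0.1022, 0.0663, 0.0047, 0.0000]  mean=0.4972  Neff=4.8430  idx=[2, 3, 3, 3, 4, 4, 4, 5, 6, 7]
step 2: w=[0.4256, 0.1582, 0.1582, 0.1582, 0.0332, 0.0332, 0.0332, 0.0002, 0.0001, 0.0000]  mean=-0.2613  Neff=3.8535  idx=[0, 0, 0, 0, 1, 1, 2, 3, 3, 5]
step 3: w=[0.1699, 0.1699, 0.1699, 0.1699, 0.0616, 0.0616, 0.0616, 0.0616, 0.0616, 0.0125]  mean=-0.3957  Neff=7.4296  idx=[0, 1, 1, 2, 2, 3, 4, 5, 7, 9]

N_eff = 7.4296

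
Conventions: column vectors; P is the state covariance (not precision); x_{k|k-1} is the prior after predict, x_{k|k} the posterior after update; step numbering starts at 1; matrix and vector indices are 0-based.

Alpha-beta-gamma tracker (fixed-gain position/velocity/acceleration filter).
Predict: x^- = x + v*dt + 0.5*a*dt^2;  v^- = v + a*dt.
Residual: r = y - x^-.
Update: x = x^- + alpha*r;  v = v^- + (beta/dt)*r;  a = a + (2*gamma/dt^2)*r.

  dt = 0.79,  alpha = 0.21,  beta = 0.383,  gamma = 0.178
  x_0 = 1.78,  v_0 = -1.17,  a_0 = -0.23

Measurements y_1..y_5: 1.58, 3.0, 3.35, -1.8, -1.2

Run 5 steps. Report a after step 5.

step 1: x_pred=0.7839  r=0.7961  x^+=0.9511  v^+=-0.9658  a^+=0.2241
step 2: x_pred=0.2581  r=2.7419  x^+=0.8339  v^+=0.5406  a^+=1.7881
step 3: x_pred=1.8189  r=1.5311  x^+=2.1405  v^+=2.6955  a^+=2.6615
step 4: x_pred=5.1004  r=-6.9004  x^+=3.6513  v^+=1.4527  a^+=-1.2747
step 5: x_pred=4.4012  r=-5.6012  x^+=3.2249  v^+=-2.2698  a^+=-4.4697

a_post = -4.4697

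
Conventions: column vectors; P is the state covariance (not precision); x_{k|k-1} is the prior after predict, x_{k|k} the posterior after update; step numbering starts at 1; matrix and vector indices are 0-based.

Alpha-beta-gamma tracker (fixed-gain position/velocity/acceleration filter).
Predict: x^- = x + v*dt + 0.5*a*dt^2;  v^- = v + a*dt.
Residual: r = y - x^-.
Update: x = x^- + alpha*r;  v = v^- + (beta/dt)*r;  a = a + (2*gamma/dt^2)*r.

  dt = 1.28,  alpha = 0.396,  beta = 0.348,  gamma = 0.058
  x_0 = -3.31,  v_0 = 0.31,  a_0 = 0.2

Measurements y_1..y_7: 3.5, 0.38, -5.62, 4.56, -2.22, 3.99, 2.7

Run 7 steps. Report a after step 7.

a_post = 0.0420

step 1: x_pred=-2.7494  r=6.2494  x^+=-0.2746  v^+=2.2650  a^+=0.6425
step 2: x_pred=3.1509  r=-2.7709  x^+=2.0537  v^+=2.3340  a^+=0.4463
step 3: x_pred=5.4068  r=-11.0268  x^+=1.0402  v^+=-0.0926  a^+=-0.3344
step 4: x_pred=0.6476  r=3.9124  x^+=2.1969  v^+=0.5430  a^+=-0.0574
step 5: x_pred=2.8449  r=-5.0649  x^+=0.8392  v^+=-0.9076  a^+=-0.4160
step 6: x_pred=-0.6633  r=4.6533  x^+=1.1794  v^+=-0.1750  a^+=-0.0866
step 7: x_pred=0.8845  r=1.8155  x^+=1.6034  v^+=0.2078  a^+=0.0420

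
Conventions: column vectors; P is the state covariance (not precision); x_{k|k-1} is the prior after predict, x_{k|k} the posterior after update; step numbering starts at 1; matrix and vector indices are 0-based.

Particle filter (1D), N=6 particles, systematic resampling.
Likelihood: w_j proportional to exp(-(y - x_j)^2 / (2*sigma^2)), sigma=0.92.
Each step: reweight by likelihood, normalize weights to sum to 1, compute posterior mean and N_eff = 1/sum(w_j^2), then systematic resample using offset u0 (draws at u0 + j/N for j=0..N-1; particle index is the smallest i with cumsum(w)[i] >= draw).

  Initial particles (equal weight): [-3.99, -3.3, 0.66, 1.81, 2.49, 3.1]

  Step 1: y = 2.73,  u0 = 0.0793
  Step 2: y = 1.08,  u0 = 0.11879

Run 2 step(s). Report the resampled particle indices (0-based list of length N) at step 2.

resampled_idx = [0, 0, 1, 1, 3, 4]

step 1: w=[0.0000, 0.0000, 0.0309, 0.2356, 0.3754, 0.3582]  mean=2.4918  Neff=3.0709  idx=[3, 3, 4, 4, 5, 5]
step 2: w=[0.3234, 0.3234, 0.1369, 0.1369, 0.0398, 0.0398]  mean=2.0988  Neff=4.0040  idx=[0, 0, 1, 1, 3, 4]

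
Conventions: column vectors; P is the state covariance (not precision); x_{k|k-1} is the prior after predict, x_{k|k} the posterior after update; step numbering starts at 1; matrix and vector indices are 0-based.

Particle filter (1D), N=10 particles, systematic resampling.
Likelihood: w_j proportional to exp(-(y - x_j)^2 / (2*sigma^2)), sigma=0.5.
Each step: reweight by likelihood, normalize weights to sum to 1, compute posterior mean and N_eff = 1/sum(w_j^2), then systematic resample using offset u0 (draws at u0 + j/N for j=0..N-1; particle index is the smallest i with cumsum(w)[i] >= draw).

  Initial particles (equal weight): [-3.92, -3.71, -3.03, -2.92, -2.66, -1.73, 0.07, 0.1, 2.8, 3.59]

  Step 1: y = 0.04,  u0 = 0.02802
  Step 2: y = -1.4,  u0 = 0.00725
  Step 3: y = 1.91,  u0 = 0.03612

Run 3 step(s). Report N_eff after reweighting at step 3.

N_eff = 9.8821

step 1: w=[0.0000, 0.0000, 0.0000, 0.0000, 0.0000, 0.0010, 0.5009, 0.4982, 0.0000, 0.0000]  mean=0.0832  Neff=2.0038  idx=[6, 6, 6, 6, 6, 7, 7, 7, 7, 7]
step 2: w=[0.1089, 0.1089, 0.1089, 0.1089, 0.1089, 0.0911, 0.0911, 0.0911, 0.0911, 0.0911]  mean=0.0837  Neff=9.9216  idx=[0, 0, 1, 2, 3, 4, 5, 6, 7, 8]
step 3: w=[0.0911, 0.0911, 0.0911, 0.0911, 0.0911, 0.0911, 0.1134, 0.1134, 0.1134, 0.1134]  mean=0.0836  Neff=9.8821  idx=[0, 1, 2, 3, 4, 5, 6, 7, 8, 9]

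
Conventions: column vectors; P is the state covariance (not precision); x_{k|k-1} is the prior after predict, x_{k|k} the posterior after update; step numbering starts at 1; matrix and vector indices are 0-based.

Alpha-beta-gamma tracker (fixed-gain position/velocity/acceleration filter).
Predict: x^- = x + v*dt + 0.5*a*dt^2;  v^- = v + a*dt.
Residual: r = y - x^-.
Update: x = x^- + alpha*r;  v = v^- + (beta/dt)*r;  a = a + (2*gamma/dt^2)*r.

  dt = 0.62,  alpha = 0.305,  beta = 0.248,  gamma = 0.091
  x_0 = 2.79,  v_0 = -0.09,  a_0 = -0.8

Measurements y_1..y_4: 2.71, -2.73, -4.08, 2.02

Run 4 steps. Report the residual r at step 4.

resid = 8.8527

step 1: x_pred=2.5804  r=0.1296  x^+=2.6200  v^+=-0.5342  a^+=-0.7387
step 2: x_pred=2.1468  r=-4.8768  x^+=0.6594  v^+=-2.9429  a^+=-3.0477
step 3: x_pred=-1.7510  r=-2.3290  x^+=-2.4613  v^+=-5.7640  a^+=-4.1504
step 4: x_pred=-6.8327  r=8.8527  x^+=-4.1326  v^+=-4.7962  a^+=0.0411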